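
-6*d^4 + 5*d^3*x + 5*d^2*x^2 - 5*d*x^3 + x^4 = (-3*d + x)*(-2*d + x)*(-d + x)*(d + x)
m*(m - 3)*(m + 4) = m^3 + m^2 - 12*m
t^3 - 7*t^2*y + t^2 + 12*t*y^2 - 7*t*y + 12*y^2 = (t + 1)*(t - 4*y)*(t - 3*y)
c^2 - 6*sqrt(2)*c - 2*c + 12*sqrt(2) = (c - 2)*(c - 6*sqrt(2))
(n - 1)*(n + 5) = n^2 + 4*n - 5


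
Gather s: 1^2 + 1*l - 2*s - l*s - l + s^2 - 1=s^2 + s*(-l - 2)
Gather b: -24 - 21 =-45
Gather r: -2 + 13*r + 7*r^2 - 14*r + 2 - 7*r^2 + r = 0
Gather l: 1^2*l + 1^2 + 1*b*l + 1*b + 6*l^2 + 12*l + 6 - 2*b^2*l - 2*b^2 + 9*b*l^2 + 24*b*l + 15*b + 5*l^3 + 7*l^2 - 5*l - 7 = -2*b^2 + 16*b + 5*l^3 + l^2*(9*b + 13) + l*(-2*b^2 + 25*b + 8)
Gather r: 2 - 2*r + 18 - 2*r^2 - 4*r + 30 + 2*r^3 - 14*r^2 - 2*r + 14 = 2*r^3 - 16*r^2 - 8*r + 64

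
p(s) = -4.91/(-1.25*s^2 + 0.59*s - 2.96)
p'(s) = -4.91*(2.5*s - 0.59)/(-1.25*s^2 + 0.59*s - 2.96)^2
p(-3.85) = 0.21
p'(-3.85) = 0.09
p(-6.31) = 0.09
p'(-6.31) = 0.03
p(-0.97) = 1.04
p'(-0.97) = 0.67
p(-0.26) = 1.54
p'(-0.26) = 0.60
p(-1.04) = 1.00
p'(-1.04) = 0.65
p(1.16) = 1.24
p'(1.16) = -0.72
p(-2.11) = 0.50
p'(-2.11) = 0.30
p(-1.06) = 0.98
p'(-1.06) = 0.64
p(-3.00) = 0.31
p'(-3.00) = 0.16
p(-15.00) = 0.02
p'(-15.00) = 0.00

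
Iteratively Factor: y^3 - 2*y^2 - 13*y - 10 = (y + 2)*(y^2 - 4*y - 5) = (y - 5)*(y + 2)*(y + 1)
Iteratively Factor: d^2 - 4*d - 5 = (d + 1)*(d - 5)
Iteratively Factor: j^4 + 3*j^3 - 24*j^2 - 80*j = (j)*(j^3 + 3*j^2 - 24*j - 80) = j*(j + 4)*(j^2 - j - 20) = j*(j - 5)*(j + 4)*(j + 4)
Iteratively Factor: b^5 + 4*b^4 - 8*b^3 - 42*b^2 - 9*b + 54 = (b + 2)*(b^4 + 2*b^3 - 12*b^2 - 18*b + 27) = (b - 1)*(b + 2)*(b^3 + 3*b^2 - 9*b - 27) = (b - 1)*(b + 2)*(b + 3)*(b^2 - 9) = (b - 3)*(b - 1)*(b + 2)*(b + 3)*(b + 3)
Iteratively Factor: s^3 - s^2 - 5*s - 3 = (s + 1)*(s^2 - 2*s - 3) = (s + 1)^2*(s - 3)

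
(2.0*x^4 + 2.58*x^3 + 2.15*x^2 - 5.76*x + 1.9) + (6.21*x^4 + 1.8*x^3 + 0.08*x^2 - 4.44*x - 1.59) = 8.21*x^4 + 4.38*x^3 + 2.23*x^2 - 10.2*x + 0.31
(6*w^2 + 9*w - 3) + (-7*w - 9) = 6*w^2 + 2*w - 12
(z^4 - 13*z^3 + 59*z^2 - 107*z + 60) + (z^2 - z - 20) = z^4 - 13*z^3 + 60*z^2 - 108*z + 40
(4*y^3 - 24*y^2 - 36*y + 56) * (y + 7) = 4*y^4 + 4*y^3 - 204*y^2 - 196*y + 392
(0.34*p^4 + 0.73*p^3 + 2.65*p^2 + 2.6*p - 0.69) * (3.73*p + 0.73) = 1.2682*p^5 + 2.9711*p^4 + 10.4174*p^3 + 11.6325*p^2 - 0.6757*p - 0.5037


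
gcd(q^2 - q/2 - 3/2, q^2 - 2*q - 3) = q + 1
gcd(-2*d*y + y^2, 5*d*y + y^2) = y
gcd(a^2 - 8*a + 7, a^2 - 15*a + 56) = a - 7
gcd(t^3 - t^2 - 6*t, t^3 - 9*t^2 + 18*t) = t^2 - 3*t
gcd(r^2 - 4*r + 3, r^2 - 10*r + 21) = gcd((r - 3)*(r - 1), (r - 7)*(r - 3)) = r - 3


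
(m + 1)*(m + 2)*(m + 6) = m^3 + 9*m^2 + 20*m + 12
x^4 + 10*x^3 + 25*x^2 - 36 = (x - 1)*(x + 2)*(x + 3)*(x + 6)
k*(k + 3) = k^2 + 3*k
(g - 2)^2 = g^2 - 4*g + 4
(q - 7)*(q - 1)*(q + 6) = q^3 - 2*q^2 - 41*q + 42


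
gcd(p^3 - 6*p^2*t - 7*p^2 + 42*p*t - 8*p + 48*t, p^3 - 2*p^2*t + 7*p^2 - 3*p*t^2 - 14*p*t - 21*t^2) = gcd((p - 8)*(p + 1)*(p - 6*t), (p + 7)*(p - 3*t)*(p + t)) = 1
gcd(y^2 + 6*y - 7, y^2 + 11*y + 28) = y + 7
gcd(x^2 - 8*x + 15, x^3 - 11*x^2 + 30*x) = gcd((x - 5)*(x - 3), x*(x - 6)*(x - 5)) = x - 5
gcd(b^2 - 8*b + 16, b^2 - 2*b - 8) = b - 4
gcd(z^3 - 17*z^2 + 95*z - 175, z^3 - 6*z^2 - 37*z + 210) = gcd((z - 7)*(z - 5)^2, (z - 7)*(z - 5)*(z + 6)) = z^2 - 12*z + 35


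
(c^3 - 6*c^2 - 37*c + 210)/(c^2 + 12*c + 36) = (c^2 - 12*c + 35)/(c + 6)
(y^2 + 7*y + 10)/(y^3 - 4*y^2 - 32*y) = (y^2 + 7*y + 10)/(y*(y^2 - 4*y - 32))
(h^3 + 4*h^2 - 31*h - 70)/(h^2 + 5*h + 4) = (h^3 + 4*h^2 - 31*h - 70)/(h^2 + 5*h + 4)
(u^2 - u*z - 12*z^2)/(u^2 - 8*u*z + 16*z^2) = (-u - 3*z)/(-u + 4*z)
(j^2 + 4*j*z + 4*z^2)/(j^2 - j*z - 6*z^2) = (-j - 2*z)/(-j + 3*z)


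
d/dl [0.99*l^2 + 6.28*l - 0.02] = 1.98*l + 6.28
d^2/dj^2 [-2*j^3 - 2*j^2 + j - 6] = -12*j - 4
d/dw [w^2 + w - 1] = 2*w + 1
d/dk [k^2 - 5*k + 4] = 2*k - 5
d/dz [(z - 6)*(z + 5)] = 2*z - 1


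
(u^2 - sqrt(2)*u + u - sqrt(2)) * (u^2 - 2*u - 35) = u^4 - sqrt(2)*u^3 - u^3 - 37*u^2 + sqrt(2)*u^2 - 35*u + 37*sqrt(2)*u + 35*sqrt(2)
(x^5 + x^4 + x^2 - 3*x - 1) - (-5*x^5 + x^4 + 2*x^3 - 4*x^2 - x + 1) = 6*x^5 - 2*x^3 + 5*x^2 - 2*x - 2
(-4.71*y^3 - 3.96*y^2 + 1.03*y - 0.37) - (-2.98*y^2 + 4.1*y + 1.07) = -4.71*y^3 - 0.98*y^2 - 3.07*y - 1.44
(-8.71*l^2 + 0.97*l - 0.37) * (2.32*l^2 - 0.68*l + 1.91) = -20.2072*l^4 + 8.1732*l^3 - 18.1541*l^2 + 2.1043*l - 0.7067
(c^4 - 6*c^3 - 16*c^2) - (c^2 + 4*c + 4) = c^4 - 6*c^3 - 17*c^2 - 4*c - 4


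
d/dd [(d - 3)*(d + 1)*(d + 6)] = 3*d^2 + 8*d - 15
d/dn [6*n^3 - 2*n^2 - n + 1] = 18*n^2 - 4*n - 1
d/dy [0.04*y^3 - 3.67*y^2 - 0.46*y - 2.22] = 0.12*y^2 - 7.34*y - 0.46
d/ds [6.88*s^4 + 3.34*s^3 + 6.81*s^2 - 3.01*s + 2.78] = 27.52*s^3 + 10.02*s^2 + 13.62*s - 3.01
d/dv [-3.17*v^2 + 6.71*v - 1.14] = 6.71 - 6.34*v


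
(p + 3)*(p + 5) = p^2 + 8*p + 15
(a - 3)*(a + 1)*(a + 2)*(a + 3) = a^4 + 3*a^3 - 7*a^2 - 27*a - 18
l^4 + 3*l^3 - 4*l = l*(l - 1)*(l + 2)^2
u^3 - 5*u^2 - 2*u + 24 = (u - 4)*(u - 3)*(u + 2)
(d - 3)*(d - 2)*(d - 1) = d^3 - 6*d^2 + 11*d - 6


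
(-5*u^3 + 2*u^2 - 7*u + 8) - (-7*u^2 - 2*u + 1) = -5*u^3 + 9*u^2 - 5*u + 7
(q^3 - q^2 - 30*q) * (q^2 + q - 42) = q^5 - 73*q^3 + 12*q^2 + 1260*q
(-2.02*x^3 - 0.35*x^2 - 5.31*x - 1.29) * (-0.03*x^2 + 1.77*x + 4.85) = 0.0606*x^5 - 3.5649*x^4 - 10.2572*x^3 - 11.0575*x^2 - 28.0368*x - 6.2565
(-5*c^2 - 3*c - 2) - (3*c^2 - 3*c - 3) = 1 - 8*c^2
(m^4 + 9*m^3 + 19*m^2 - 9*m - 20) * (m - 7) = m^5 + 2*m^4 - 44*m^3 - 142*m^2 + 43*m + 140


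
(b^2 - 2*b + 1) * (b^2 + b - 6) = b^4 - b^3 - 7*b^2 + 13*b - 6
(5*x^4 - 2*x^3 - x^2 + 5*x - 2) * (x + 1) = 5*x^5 + 3*x^4 - 3*x^3 + 4*x^2 + 3*x - 2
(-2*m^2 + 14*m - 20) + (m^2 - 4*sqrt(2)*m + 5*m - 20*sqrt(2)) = -m^2 - 4*sqrt(2)*m + 19*m - 20*sqrt(2) - 20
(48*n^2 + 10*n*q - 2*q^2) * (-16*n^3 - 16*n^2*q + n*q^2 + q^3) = -768*n^5 - 928*n^4*q - 80*n^3*q^2 + 90*n^2*q^3 + 8*n*q^4 - 2*q^5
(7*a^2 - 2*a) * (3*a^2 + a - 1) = 21*a^4 + a^3 - 9*a^2 + 2*a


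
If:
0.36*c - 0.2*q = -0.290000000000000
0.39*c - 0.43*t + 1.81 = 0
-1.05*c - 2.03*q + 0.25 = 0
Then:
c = -0.57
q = 0.42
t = 3.69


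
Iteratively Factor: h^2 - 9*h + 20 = (h - 5)*(h - 4)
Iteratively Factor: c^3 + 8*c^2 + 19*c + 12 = (c + 1)*(c^2 + 7*c + 12) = (c + 1)*(c + 3)*(c + 4)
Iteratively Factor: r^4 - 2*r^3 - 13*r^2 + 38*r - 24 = (r - 3)*(r^3 + r^2 - 10*r + 8) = (r - 3)*(r - 2)*(r^2 + 3*r - 4) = (r - 3)*(r - 2)*(r + 4)*(r - 1)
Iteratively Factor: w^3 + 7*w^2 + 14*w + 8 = (w + 2)*(w^2 + 5*w + 4) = (w + 1)*(w + 2)*(w + 4)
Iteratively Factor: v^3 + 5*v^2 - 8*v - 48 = (v - 3)*(v^2 + 8*v + 16) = (v - 3)*(v + 4)*(v + 4)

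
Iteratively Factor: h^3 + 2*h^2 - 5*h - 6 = (h - 2)*(h^2 + 4*h + 3) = (h - 2)*(h + 3)*(h + 1)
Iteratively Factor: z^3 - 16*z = (z + 4)*(z^2 - 4*z) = (z - 4)*(z + 4)*(z)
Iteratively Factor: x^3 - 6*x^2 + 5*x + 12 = (x - 3)*(x^2 - 3*x - 4) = (x - 4)*(x - 3)*(x + 1)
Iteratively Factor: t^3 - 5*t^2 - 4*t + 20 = (t - 2)*(t^2 - 3*t - 10) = (t - 2)*(t + 2)*(t - 5)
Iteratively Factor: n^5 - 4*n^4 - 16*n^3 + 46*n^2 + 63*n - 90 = (n + 3)*(n^4 - 7*n^3 + 5*n^2 + 31*n - 30) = (n - 3)*(n + 3)*(n^3 - 4*n^2 - 7*n + 10) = (n - 3)*(n + 2)*(n + 3)*(n^2 - 6*n + 5) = (n - 5)*(n - 3)*(n + 2)*(n + 3)*(n - 1)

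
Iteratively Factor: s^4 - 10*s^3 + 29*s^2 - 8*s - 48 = (s - 4)*(s^3 - 6*s^2 + 5*s + 12) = (s - 4)^2*(s^2 - 2*s - 3) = (s - 4)^2*(s - 3)*(s + 1)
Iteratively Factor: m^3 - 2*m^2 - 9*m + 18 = (m - 2)*(m^2 - 9) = (m - 2)*(m + 3)*(m - 3)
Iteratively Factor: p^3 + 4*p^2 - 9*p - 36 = (p - 3)*(p^2 + 7*p + 12) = (p - 3)*(p + 4)*(p + 3)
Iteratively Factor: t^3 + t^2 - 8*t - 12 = (t + 2)*(t^2 - t - 6) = (t - 3)*(t + 2)*(t + 2)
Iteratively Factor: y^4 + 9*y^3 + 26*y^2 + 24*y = (y + 4)*(y^3 + 5*y^2 + 6*y) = (y + 2)*(y + 4)*(y^2 + 3*y) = (y + 2)*(y + 3)*(y + 4)*(y)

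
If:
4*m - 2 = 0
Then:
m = 1/2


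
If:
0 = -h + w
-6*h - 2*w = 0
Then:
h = 0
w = 0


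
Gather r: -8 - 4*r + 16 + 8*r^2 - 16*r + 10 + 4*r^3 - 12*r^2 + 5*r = 4*r^3 - 4*r^2 - 15*r + 18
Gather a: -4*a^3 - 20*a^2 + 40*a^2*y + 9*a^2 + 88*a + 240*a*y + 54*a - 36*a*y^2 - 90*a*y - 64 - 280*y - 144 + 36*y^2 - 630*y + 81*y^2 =-4*a^3 + a^2*(40*y - 11) + a*(-36*y^2 + 150*y + 142) + 117*y^2 - 910*y - 208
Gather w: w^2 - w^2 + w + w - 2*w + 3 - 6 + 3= 0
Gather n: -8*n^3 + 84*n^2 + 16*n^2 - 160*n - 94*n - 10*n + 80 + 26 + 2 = -8*n^3 + 100*n^2 - 264*n + 108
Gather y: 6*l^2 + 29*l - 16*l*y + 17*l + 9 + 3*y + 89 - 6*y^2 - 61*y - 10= 6*l^2 + 46*l - 6*y^2 + y*(-16*l - 58) + 88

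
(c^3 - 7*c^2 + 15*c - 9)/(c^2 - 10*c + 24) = (c^3 - 7*c^2 + 15*c - 9)/(c^2 - 10*c + 24)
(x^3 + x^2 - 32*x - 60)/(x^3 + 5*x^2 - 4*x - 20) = (x - 6)/(x - 2)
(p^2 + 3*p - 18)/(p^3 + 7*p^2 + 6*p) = (p - 3)/(p*(p + 1))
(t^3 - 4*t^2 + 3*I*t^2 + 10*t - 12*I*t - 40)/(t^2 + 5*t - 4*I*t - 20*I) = (t^3 + t^2*(-4 + 3*I) + t*(10 - 12*I) - 40)/(t^2 + t*(5 - 4*I) - 20*I)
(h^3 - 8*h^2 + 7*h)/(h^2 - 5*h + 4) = h*(h - 7)/(h - 4)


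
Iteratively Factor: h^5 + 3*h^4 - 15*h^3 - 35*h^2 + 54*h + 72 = (h - 2)*(h^4 + 5*h^3 - 5*h^2 - 45*h - 36) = (h - 2)*(h + 4)*(h^3 + h^2 - 9*h - 9) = (h - 2)*(h + 1)*(h + 4)*(h^2 - 9) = (h - 3)*(h - 2)*(h + 1)*(h + 4)*(h + 3)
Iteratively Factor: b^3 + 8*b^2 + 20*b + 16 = (b + 2)*(b^2 + 6*b + 8) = (b + 2)*(b + 4)*(b + 2)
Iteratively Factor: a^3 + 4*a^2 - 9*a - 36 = (a + 4)*(a^2 - 9) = (a - 3)*(a + 4)*(a + 3)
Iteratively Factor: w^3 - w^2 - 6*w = (w)*(w^2 - w - 6) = w*(w + 2)*(w - 3)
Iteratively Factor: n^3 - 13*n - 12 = (n + 3)*(n^2 - 3*n - 4) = (n + 1)*(n + 3)*(n - 4)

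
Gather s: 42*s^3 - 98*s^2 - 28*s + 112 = 42*s^3 - 98*s^2 - 28*s + 112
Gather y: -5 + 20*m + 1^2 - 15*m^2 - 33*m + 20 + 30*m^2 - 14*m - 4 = 15*m^2 - 27*m + 12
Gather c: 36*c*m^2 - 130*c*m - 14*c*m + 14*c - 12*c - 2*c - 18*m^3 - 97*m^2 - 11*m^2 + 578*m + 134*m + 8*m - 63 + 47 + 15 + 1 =c*(36*m^2 - 144*m) - 18*m^3 - 108*m^2 + 720*m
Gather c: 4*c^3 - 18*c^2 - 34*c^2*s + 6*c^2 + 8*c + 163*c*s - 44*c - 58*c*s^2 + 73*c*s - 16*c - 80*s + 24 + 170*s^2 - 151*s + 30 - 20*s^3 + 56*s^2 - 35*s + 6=4*c^3 + c^2*(-34*s - 12) + c*(-58*s^2 + 236*s - 52) - 20*s^3 + 226*s^2 - 266*s + 60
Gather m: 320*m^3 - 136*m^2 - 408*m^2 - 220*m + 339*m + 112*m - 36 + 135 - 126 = 320*m^3 - 544*m^2 + 231*m - 27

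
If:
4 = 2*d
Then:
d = 2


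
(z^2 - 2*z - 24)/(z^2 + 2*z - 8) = (z - 6)/(z - 2)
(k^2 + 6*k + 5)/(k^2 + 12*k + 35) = (k + 1)/(k + 7)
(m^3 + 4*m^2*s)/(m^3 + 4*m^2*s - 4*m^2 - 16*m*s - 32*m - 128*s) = m^2/(m^2 - 4*m - 32)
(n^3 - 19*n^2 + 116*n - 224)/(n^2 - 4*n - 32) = (n^2 - 11*n + 28)/(n + 4)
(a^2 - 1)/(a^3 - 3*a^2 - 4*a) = (a - 1)/(a*(a - 4))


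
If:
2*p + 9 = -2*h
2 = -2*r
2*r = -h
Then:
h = 2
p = -13/2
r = -1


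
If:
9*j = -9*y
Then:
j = -y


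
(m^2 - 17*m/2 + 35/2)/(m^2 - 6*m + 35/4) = 2*(m - 5)/(2*m - 5)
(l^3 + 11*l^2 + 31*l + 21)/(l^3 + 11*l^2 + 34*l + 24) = (l^2 + 10*l + 21)/(l^2 + 10*l + 24)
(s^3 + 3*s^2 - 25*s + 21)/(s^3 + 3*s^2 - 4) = (s^2 + 4*s - 21)/(s^2 + 4*s + 4)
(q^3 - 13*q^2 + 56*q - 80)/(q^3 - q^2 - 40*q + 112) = (q - 5)/(q + 7)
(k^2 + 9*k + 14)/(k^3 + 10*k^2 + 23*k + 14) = 1/(k + 1)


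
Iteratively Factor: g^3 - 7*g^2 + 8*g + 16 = (g + 1)*(g^2 - 8*g + 16) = (g - 4)*(g + 1)*(g - 4)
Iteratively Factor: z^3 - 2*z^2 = (z)*(z^2 - 2*z) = z*(z - 2)*(z)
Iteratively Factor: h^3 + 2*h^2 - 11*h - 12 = (h + 4)*(h^2 - 2*h - 3) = (h - 3)*(h + 4)*(h + 1)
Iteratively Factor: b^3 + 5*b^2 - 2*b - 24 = (b - 2)*(b^2 + 7*b + 12) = (b - 2)*(b + 3)*(b + 4)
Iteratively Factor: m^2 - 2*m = (m)*(m - 2)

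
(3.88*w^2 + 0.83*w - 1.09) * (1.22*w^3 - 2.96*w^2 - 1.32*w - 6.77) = 4.7336*w^5 - 10.4722*w^4 - 8.9082*w^3 - 24.1368*w^2 - 4.1803*w + 7.3793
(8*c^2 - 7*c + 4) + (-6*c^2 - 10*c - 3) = 2*c^2 - 17*c + 1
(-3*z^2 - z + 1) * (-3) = 9*z^2 + 3*z - 3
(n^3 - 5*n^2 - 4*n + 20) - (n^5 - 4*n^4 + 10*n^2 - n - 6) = -n^5 + 4*n^4 + n^3 - 15*n^2 - 3*n + 26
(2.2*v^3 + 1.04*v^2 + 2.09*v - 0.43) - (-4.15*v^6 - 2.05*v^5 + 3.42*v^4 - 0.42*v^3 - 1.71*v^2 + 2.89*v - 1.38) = 4.15*v^6 + 2.05*v^5 - 3.42*v^4 + 2.62*v^3 + 2.75*v^2 - 0.8*v + 0.95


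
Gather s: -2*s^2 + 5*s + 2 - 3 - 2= -2*s^2 + 5*s - 3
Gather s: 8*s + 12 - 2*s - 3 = 6*s + 9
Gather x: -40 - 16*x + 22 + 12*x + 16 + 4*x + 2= 0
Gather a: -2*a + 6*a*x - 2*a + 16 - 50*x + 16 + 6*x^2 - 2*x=a*(6*x - 4) + 6*x^2 - 52*x + 32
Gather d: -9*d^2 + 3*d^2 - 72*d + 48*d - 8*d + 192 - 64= -6*d^2 - 32*d + 128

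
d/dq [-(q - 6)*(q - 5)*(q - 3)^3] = -5*q^4 + 80*q^3 - 468*q^2 + 1188*q - 1107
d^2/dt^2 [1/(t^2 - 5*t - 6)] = 2*(t^2 - 5*t - (2*t - 5)^2 - 6)/(-t^2 + 5*t + 6)^3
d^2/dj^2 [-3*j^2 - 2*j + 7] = -6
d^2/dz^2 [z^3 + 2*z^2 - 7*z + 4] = 6*z + 4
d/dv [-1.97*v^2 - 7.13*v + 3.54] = -3.94*v - 7.13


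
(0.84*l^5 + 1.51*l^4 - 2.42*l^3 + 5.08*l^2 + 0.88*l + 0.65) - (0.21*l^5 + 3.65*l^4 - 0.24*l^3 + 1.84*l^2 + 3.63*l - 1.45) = 0.63*l^5 - 2.14*l^4 - 2.18*l^3 + 3.24*l^2 - 2.75*l + 2.1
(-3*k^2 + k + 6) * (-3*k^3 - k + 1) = 9*k^5 - 3*k^4 - 15*k^3 - 4*k^2 - 5*k + 6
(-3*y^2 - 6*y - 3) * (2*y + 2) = -6*y^3 - 18*y^2 - 18*y - 6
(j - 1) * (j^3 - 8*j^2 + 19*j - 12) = j^4 - 9*j^3 + 27*j^2 - 31*j + 12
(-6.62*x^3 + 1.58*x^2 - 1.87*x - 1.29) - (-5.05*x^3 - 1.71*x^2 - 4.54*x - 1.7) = -1.57*x^3 + 3.29*x^2 + 2.67*x + 0.41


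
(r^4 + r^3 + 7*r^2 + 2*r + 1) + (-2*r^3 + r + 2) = r^4 - r^3 + 7*r^2 + 3*r + 3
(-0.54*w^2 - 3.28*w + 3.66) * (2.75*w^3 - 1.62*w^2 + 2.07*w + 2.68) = -1.485*w^5 - 8.1452*w^4 + 14.2608*w^3 - 14.166*w^2 - 1.2142*w + 9.8088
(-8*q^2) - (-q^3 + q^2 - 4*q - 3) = q^3 - 9*q^2 + 4*q + 3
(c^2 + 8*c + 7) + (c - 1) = c^2 + 9*c + 6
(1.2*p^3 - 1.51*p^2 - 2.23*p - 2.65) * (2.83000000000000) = 3.396*p^3 - 4.2733*p^2 - 6.3109*p - 7.4995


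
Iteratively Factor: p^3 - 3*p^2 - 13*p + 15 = (p + 3)*(p^2 - 6*p + 5) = (p - 5)*(p + 3)*(p - 1)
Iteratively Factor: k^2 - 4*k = (k - 4)*(k)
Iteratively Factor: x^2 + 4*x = (x)*(x + 4)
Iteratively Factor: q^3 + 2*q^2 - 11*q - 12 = (q + 1)*(q^2 + q - 12) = (q + 1)*(q + 4)*(q - 3)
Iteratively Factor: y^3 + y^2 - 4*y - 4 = (y - 2)*(y^2 + 3*y + 2) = (y - 2)*(y + 1)*(y + 2)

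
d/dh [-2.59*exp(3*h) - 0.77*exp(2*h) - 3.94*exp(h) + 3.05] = (-7.77*exp(2*h) - 1.54*exp(h) - 3.94)*exp(h)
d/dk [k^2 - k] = 2*k - 1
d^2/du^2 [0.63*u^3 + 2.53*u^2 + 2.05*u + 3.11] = 3.78*u + 5.06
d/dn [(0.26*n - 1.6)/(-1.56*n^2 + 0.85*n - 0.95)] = (0.4056*n^2 - 4.992*n + 1.113)/(2.4336*n^4 - 2.652*n^3 + 3.6865*n^2 - 1.615*n + 0.9025)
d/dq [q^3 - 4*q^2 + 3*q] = 3*q^2 - 8*q + 3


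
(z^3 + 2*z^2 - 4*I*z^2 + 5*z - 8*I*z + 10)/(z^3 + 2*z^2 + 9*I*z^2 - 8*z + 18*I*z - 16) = (z - 5*I)/(z + 8*I)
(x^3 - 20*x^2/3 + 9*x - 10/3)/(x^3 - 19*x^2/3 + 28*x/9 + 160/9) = 3*(3*x^2 - 5*x + 2)/(9*x^2 - 12*x - 32)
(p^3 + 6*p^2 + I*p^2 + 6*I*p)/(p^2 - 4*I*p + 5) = p*(p + 6)/(p - 5*I)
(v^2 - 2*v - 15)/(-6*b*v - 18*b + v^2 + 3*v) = (v - 5)/(-6*b + v)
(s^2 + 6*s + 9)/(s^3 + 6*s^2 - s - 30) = (s + 3)/(s^2 + 3*s - 10)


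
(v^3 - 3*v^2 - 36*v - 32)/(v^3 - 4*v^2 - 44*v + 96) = (v^2 + 5*v + 4)/(v^2 + 4*v - 12)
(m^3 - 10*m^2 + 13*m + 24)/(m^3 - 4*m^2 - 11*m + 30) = (m^3 - 10*m^2 + 13*m + 24)/(m^3 - 4*m^2 - 11*m + 30)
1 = 1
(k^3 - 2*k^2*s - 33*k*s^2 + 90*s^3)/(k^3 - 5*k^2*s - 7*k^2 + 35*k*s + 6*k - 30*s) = (k^2 + 3*k*s - 18*s^2)/(k^2 - 7*k + 6)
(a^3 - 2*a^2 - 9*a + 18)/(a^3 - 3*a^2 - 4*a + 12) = (a + 3)/(a + 2)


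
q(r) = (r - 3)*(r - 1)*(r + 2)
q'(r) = (r - 3)*(r - 1) + (r - 3)*(r + 2) + (r - 1)*(r + 2)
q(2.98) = -0.20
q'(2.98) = 9.72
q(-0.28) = 7.22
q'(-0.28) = -3.64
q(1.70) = -3.37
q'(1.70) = -3.13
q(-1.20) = 7.39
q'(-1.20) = 4.12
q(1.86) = -3.78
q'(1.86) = -2.06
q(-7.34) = -460.50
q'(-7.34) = 185.99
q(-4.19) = -81.72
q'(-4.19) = 64.43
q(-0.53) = 7.94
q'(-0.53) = -2.04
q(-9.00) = -840.00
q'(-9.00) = 274.00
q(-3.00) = -24.00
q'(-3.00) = 34.00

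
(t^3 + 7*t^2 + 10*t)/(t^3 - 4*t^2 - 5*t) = (t^2 + 7*t + 10)/(t^2 - 4*t - 5)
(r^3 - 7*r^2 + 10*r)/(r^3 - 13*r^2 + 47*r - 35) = r*(r - 2)/(r^2 - 8*r + 7)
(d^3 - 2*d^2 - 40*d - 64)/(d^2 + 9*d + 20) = (d^2 - 6*d - 16)/(d + 5)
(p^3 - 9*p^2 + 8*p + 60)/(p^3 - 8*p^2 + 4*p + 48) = (p - 5)/(p - 4)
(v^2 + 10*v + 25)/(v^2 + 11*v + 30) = (v + 5)/(v + 6)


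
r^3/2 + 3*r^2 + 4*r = r*(r/2 + 1)*(r + 4)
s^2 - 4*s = s*(s - 4)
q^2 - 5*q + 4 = (q - 4)*(q - 1)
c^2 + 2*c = c*(c + 2)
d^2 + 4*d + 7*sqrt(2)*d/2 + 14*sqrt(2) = (d + 4)*(d + 7*sqrt(2)/2)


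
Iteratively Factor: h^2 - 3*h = (h - 3)*(h)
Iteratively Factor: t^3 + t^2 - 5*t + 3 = (t - 1)*(t^2 + 2*t - 3) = (t - 1)*(t + 3)*(t - 1)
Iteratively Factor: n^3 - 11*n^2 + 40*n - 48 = (n - 4)*(n^2 - 7*n + 12) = (n - 4)*(n - 3)*(n - 4)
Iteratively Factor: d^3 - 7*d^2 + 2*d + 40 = (d - 5)*(d^2 - 2*d - 8) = (d - 5)*(d - 4)*(d + 2)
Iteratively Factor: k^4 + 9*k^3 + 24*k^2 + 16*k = (k + 4)*(k^3 + 5*k^2 + 4*k) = k*(k + 4)*(k^2 + 5*k + 4) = k*(k + 1)*(k + 4)*(k + 4)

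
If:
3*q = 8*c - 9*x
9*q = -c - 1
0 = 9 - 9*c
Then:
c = 1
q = -2/9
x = 26/27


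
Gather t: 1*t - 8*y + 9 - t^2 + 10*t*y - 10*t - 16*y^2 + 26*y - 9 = -t^2 + t*(10*y - 9) - 16*y^2 + 18*y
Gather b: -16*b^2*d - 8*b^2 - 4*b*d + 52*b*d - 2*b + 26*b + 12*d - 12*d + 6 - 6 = b^2*(-16*d - 8) + b*(48*d + 24)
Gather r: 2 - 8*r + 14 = 16 - 8*r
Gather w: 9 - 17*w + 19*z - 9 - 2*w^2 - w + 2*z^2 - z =-2*w^2 - 18*w + 2*z^2 + 18*z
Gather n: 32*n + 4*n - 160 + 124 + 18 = 36*n - 18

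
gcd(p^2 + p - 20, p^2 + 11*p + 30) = p + 5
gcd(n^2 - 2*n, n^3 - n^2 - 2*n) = n^2 - 2*n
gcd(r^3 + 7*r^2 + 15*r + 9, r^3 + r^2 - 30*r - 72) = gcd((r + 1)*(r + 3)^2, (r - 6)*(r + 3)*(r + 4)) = r + 3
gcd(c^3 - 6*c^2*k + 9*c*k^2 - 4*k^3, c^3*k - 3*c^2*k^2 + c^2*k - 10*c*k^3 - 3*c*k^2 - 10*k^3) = 1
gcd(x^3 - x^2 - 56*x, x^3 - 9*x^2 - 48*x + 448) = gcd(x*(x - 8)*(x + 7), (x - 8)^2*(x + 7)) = x^2 - x - 56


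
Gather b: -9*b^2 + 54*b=-9*b^2 + 54*b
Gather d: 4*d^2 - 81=4*d^2 - 81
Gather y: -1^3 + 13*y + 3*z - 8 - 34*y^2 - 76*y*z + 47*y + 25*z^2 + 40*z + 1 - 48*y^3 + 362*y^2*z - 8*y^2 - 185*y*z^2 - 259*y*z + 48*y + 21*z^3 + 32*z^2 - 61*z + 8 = -48*y^3 + y^2*(362*z - 42) + y*(-185*z^2 - 335*z + 108) + 21*z^3 + 57*z^2 - 18*z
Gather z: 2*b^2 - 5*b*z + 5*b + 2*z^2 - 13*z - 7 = 2*b^2 + 5*b + 2*z^2 + z*(-5*b - 13) - 7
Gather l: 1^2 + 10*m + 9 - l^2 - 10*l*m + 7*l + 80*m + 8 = -l^2 + l*(7 - 10*m) + 90*m + 18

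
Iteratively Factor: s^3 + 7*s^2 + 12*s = (s + 3)*(s^2 + 4*s) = s*(s + 3)*(s + 4)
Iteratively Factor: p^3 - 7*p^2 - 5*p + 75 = (p - 5)*(p^2 - 2*p - 15) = (p - 5)*(p + 3)*(p - 5)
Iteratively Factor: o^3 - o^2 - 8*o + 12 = (o - 2)*(o^2 + o - 6) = (o - 2)^2*(o + 3)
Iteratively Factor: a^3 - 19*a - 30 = (a + 2)*(a^2 - 2*a - 15) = (a + 2)*(a + 3)*(a - 5)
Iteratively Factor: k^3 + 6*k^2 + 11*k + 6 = (k + 3)*(k^2 + 3*k + 2) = (k + 2)*(k + 3)*(k + 1)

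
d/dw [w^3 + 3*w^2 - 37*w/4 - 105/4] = 3*w^2 + 6*w - 37/4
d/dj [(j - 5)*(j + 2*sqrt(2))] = 2*j - 5 + 2*sqrt(2)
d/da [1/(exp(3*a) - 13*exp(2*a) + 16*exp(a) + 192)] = (-3*exp(2*a) + 26*exp(a) - 16)*exp(a)/(exp(3*a) - 13*exp(2*a) + 16*exp(a) + 192)^2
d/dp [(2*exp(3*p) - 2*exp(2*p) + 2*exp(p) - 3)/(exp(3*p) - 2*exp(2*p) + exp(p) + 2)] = (-2*exp(4*p) + 23*exp(2*p) - 20*exp(p) + 7)*exp(p)/(exp(6*p) - 4*exp(5*p) + 6*exp(4*p) - 7*exp(2*p) + 4*exp(p) + 4)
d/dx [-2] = 0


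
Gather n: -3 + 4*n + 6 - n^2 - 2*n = -n^2 + 2*n + 3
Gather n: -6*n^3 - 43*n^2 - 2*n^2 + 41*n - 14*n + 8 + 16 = -6*n^3 - 45*n^2 + 27*n + 24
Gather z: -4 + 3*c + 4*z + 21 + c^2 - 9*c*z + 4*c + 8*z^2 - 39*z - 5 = c^2 + 7*c + 8*z^2 + z*(-9*c - 35) + 12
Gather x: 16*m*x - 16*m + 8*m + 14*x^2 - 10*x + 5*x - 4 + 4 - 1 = -8*m + 14*x^2 + x*(16*m - 5) - 1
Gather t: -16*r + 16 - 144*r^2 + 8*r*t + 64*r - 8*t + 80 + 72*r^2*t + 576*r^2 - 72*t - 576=432*r^2 + 48*r + t*(72*r^2 + 8*r - 80) - 480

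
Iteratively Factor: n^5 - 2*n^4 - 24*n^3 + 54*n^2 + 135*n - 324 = (n + 4)*(n^4 - 6*n^3 + 54*n - 81) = (n + 3)*(n + 4)*(n^3 - 9*n^2 + 27*n - 27) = (n - 3)*(n + 3)*(n + 4)*(n^2 - 6*n + 9) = (n - 3)^2*(n + 3)*(n + 4)*(n - 3)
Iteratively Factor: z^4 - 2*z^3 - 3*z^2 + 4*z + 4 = (z + 1)*(z^3 - 3*z^2 + 4) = (z - 2)*(z + 1)*(z^2 - z - 2) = (z - 2)^2*(z + 1)*(z + 1)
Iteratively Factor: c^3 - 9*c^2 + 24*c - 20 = (c - 2)*(c^2 - 7*c + 10) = (c - 2)^2*(c - 5)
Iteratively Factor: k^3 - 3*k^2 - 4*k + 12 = (k - 2)*(k^2 - k - 6) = (k - 3)*(k - 2)*(k + 2)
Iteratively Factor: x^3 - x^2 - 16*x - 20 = (x + 2)*(x^2 - 3*x - 10) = (x + 2)^2*(x - 5)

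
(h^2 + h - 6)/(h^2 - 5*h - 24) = (h - 2)/(h - 8)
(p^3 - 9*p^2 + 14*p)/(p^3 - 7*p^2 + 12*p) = (p^2 - 9*p + 14)/(p^2 - 7*p + 12)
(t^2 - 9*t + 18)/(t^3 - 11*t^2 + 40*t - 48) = (t - 6)/(t^2 - 8*t + 16)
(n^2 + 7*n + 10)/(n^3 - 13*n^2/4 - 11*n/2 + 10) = 4*(n + 5)/(4*n^2 - 21*n + 20)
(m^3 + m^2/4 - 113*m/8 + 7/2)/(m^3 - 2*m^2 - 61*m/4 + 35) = (4*m - 1)/(2*(2*m - 5))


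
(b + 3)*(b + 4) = b^2 + 7*b + 12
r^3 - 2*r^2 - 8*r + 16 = (r - 2)*(r - 2*sqrt(2))*(r + 2*sqrt(2))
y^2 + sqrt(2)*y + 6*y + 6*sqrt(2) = (y + 6)*(y + sqrt(2))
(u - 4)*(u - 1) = u^2 - 5*u + 4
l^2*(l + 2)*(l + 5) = l^4 + 7*l^3 + 10*l^2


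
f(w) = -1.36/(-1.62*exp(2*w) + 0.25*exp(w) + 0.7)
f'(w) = -1.36*(3.24*exp(2*w) - 0.25*exp(w))/(-1.62*exp(2*w) + 0.25*exp(w) + 0.7)^2 = (0.34 - 4.4064*exp(w))*exp(w)/(-1.62*exp(2*w) + 0.25*exp(w) + 0.7)^2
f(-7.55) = -1.94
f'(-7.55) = 0.00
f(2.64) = 0.00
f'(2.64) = -0.01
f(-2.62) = -1.92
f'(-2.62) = 0.00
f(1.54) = 0.04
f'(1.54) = -0.08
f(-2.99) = -1.92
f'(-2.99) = 0.01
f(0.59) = 0.33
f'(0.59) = -0.81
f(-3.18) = -1.92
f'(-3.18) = 0.01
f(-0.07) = 2.86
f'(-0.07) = -15.56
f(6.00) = 0.00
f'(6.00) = 0.00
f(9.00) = 0.00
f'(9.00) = 0.00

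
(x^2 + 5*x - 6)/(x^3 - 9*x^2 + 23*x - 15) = (x + 6)/(x^2 - 8*x + 15)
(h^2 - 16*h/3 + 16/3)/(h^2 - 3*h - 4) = (h - 4/3)/(h + 1)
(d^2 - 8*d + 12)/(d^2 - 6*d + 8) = (d - 6)/(d - 4)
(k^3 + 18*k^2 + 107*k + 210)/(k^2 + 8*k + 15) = (k^2 + 13*k + 42)/(k + 3)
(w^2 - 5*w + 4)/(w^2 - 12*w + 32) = (w - 1)/(w - 8)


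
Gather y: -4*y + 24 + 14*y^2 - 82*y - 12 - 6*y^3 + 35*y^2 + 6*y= -6*y^3 + 49*y^2 - 80*y + 12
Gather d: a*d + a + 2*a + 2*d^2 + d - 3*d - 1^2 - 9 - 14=3*a + 2*d^2 + d*(a - 2) - 24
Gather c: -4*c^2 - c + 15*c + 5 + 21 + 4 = -4*c^2 + 14*c + 30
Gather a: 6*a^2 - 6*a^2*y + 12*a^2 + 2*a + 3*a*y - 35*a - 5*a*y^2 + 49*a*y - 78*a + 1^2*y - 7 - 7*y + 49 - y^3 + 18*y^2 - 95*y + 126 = a^2*(18 - 6*y) + a*(-5*y^2 + 52*y - 111) - y^3 + 18*y^2 - 101*y + 168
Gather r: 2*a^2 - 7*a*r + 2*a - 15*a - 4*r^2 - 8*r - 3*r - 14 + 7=2*a^2 - 13*a - 4*r^2 + r*(-7*a - 11) - 7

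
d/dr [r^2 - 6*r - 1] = 2*r - 6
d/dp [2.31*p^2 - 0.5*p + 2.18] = 4.62*p - 0.5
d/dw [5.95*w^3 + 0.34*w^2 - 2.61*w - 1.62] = 17.85*w^2 + 0.68*w - 2.61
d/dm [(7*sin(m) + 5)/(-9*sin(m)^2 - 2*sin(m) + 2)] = 3*(21*sin(m)^2 + 30*sin(m) + 8)*cos(m)/(9*sin(m)^2 + 2*sin(m) - 2)^2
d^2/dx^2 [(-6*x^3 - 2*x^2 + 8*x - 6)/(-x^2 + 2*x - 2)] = 4*(4*x^3 - 33*x^2 + 42*x - 6)/(x^6 - 6*x^5 + 18*x^4 - 32*x^3 + 36*x^2 - 24*x + 8)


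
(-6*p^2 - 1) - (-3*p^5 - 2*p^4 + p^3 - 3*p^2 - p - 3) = 3*p^5 + 2*p^4 - p^3 - 3*p^2 + p + 2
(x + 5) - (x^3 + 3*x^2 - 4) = -x^3 - 3*x^2 + x + 9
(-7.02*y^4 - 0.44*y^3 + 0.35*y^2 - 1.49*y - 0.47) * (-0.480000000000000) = 3.3696*y^4 + 0.2112*y^3 - 0.168*y^2 + 0.7152*y + 0.2256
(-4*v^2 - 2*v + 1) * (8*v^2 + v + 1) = -32*v^4 - 20*v^3 + 2*v^2 - v + 1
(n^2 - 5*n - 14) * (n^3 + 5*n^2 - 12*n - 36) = n^5 - 51*n^3 - 46*n^2 + 348*n + 504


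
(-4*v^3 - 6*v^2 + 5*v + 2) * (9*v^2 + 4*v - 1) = -36*v^5 - 70*v^4 + 25*v^3 + 44*v^2 + 3*v - 2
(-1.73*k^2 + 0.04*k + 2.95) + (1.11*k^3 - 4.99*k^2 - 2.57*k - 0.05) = 1.11*k^3 - 6.72*k^2 - 2.53*k + 2.9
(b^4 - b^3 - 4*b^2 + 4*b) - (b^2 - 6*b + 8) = b^4 - b^3 - 5*b^2 + 10*b - 8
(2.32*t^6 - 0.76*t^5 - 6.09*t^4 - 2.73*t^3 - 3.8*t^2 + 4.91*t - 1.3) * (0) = 0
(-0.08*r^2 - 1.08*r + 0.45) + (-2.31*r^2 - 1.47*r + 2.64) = -2.39*r^2 - 2.55*r + 3.09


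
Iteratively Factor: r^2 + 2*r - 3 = (r - 1)*(r + 3)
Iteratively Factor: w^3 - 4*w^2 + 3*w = (w - 1)*(w^2 - 3*w) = (w - 3)*(w - 1)*(w)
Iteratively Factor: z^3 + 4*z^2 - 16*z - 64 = (z + 4)*(z^2 - 16) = (z - 4)*(z + 4)*(z + 4)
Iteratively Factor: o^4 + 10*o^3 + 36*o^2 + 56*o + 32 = (o + 4)*(o^3 + 6*o^2 + 12*o + 8) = (o + 2)*(o + 4)*(o^2 + 4*o + 4) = (o + 2)^2*(o + 4)*(o + 2)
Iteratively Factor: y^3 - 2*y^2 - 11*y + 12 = (y + 3)*(y^2 - 5*y + 4) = (y - 4)*(y + 3)*(y - 1)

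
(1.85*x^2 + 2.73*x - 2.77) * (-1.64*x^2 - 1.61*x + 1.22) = -3.034*x^4 - 7.4557*x^3 + 2.4045*x^2 + 7.7903*x - 3.3794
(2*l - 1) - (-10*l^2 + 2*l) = 10*l^2 - 1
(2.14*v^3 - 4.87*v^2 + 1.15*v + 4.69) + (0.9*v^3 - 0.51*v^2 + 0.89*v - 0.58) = 3.04*v^3 - 5.38*v^2 + 2.04*v + 4.11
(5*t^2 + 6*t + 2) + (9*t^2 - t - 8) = 14*t^2 + 5*t - 6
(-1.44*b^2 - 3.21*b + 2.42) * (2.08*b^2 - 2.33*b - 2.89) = -2.9952*b^4 - 3.3216*b^3 + 16.6745*b^2 + 3.6383*b - 6.9938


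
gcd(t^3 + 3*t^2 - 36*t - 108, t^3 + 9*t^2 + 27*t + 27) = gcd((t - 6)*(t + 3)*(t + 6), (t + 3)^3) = t + 3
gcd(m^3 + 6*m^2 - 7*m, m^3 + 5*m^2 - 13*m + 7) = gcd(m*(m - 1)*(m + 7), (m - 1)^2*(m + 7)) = m^2 + 6*m - 7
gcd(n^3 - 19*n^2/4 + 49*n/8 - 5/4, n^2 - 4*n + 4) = n - 2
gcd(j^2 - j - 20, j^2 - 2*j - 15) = j - 5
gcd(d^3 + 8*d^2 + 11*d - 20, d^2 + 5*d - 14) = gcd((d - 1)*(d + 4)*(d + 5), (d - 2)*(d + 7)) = 1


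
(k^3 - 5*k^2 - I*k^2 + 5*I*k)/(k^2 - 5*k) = k - I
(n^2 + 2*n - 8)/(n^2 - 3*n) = (n^2 + 2*n - 8)/(n*(n - 3))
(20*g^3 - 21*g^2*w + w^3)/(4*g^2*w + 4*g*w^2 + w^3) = (20*g^3 - 21*g^2*w + w^3)/(w*(4*g^2 + 4*g*w + w^2))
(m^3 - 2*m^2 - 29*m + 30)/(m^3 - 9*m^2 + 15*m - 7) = (m^2 - m - 30)/(m^2 - 8*m + 7)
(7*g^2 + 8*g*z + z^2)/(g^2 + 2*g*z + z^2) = (7*g + z)/(g + z)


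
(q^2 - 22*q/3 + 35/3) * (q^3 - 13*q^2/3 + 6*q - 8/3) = q^5 - 35*q^4/3 + 445*q^3/9 - 875*q^2/9 + 806*q/9 - 280/9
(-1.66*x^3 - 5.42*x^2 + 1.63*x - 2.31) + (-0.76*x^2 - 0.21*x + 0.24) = -1.66*x^3 - 6.18*x^2 + 1.42*x - 2.07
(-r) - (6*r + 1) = -7*r - 1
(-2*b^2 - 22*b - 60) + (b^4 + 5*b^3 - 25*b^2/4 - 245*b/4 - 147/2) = b^4 + 5*b^3 - 33*b^2/4 - 333*b/4 - 267/2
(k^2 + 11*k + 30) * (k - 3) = k^3 + 8*k^2 - 3*k - 90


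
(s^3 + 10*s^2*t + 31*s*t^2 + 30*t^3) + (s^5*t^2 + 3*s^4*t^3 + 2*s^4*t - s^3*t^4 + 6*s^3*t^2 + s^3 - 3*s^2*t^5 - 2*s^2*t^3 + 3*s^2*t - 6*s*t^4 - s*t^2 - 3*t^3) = s^5*t^2 + 3*s^4*t^3 + 2*s^4*t - s^3*t^4 + 6*s^3*t^2 + 2*s^3 - 3*s^2*t^5 - 2*s^2*t^3 + 13*s^2*t - 6*s*t^4 + 30*s*t^2 + 27*t^3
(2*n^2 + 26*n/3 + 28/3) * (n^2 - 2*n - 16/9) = 2*n^4 + 14*n^3/3 - 104*n^2/9 - 920*n/27 - 448/27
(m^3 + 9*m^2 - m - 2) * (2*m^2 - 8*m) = 2*m^5 + 10*m^4 - 74*m^3 + 4*m^2 + 16*m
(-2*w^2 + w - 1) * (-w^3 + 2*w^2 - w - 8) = 2*w^5 - 5*w^4 + 5*w^3 + 13*w^2 - 7*w + 8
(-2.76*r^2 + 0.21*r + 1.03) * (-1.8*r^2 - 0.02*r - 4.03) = 4.968*r^4 - 0.3228*r^3 + 9.2646*r^2 - 0.8669*r - 4.1509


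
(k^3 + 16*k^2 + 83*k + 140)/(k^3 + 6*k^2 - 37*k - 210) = (k + 4)/(k - 6)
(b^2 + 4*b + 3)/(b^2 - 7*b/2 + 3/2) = 2*(b^2 + 4*b + 3)/(2*b^2 - 7*b + 3)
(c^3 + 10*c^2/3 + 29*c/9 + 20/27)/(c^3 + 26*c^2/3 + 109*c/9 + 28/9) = (c + 5/3)/(c + 7)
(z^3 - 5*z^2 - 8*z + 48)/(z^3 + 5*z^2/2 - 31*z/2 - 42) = 2*(z - 4)/(2*z + 7)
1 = 1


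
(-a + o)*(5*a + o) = -5*a^2 + 4*a*o + o^2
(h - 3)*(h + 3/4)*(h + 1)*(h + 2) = h^4 + 3*h^3/4 - 7*h^2 - 45*h/4 - 9/2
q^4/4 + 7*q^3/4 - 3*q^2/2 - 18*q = q*(q/4 + 1)*(q - 3)*(q + 6)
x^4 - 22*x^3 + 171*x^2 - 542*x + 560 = (x - 8)*(x - 7)*(x - 5)*(x - 2)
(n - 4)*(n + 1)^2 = n^3 - 2*n^2 - 7*n - 4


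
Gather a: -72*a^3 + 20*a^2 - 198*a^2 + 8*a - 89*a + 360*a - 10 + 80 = -72*a^3 - 178*a^2 + 279*a + 70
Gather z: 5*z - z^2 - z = -z^2 + 4*z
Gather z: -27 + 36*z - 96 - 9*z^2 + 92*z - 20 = -9*z^2 + 128*z - 143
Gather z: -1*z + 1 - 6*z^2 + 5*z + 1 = -6*z^2 + 4*z + 2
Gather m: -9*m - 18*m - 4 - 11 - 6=-27*m - 21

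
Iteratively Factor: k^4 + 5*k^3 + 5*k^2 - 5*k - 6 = (k + 2)*(k^3 + 3*k^2 - k - 3) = (k + 2)*(k + 3)*(k^2 - 1) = (k - 1)*(k + 2)*(k + 3)*(k + 1)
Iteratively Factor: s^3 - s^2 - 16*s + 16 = (s - 1)*(s^2 - 16) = (s - 1)*(s + 4)*(s - 4)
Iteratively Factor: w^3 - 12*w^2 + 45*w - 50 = (w - 5)*(w^2 - 7*w + 10) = (w - 5)*(w - 2)*(w - 5)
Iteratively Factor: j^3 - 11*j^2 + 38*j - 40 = (j - 2)*(j^2 - 9*j + 20) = (j - 4)*(j - 2)*(j - 5)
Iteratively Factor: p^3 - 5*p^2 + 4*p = (p - 1)*(p^2 - 4*p) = (p - 4)*(p - 1)*(p)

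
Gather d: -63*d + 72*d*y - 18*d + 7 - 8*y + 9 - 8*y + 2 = d*(72*y - 81) - 16*y + 18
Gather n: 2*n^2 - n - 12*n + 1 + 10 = 2*n^2 - 13*n + 11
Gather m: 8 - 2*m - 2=6 - 2*m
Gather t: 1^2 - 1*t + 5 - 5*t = 6 - 6*t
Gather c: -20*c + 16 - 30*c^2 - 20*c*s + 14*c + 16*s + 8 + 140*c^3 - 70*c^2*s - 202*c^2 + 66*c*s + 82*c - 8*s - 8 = 140*c^3 + c^2*(-70*s - 232) + c*(46*s + 76) + 8*s + 16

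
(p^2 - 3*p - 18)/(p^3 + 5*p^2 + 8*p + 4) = (p^2 - 3*p - 18)/(p^3 + 5*p^2 + 8*p + 4)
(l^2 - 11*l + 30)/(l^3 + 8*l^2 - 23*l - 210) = (l - 6)/(l^2 + 13*l + 42)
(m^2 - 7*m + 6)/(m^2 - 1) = (m - 6)/(m + 1)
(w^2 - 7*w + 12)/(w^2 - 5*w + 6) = (w - 4)/(w - 2)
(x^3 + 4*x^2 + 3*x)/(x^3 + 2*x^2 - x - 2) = x*(x + 3)/(x^2 + x - 2)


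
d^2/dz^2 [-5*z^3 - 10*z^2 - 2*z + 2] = -30*z - 20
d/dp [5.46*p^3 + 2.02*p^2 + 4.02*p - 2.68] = 16.38*p^2 + 4.04*p + 4.02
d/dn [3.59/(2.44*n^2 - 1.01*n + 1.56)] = (3.6259 - 17.5192*n)/(2.44*n^2 - 1.01*n + 1.56)^2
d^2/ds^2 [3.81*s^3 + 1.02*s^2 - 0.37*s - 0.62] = 22.86*s + 2.04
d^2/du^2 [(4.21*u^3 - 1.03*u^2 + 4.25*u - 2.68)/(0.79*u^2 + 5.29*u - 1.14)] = (-2.8421709430404e-14*u^4 + 257.12297*u^3 - 167.934192*u^2 - 11.406732*u - 106.239068)/(0.493039*u^6 + 9.904467*u^5 + 64.187895*u^4 + 119.450845*u^3 - 92.62557*u^2 + 20.624652*u - 1.481544)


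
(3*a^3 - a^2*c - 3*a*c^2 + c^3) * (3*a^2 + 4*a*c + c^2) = 9*a^5 + 9*a^4*c - 10*a^3*c^2 - 10*a^2*c^3 + a*c^4 + c^5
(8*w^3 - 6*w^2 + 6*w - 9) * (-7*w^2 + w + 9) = -56*w^5 + 50*w^4 + 24*w^3 + 15*w^2 + 45*w - 81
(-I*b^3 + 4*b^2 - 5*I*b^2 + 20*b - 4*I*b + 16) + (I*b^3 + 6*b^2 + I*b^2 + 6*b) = 10*b^2 - 4*I*b^2 + 26*b - 4*I*b + 16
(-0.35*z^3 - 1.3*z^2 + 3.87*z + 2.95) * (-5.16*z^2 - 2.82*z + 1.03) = 1.806*z^5 + 7.695*z^4 - 16.6637*z^3 - 27.4744*z^2 - 4.3329*z + 3.0385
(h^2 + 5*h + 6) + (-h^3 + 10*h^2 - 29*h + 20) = -h^3 + 11*h^2 - 24*h + 26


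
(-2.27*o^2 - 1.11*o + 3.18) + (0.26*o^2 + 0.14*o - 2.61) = -2.01*o^2 - 0.97*o + 0.57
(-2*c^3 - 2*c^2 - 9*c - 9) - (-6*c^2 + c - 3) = -2*c^3 + 4*c^2 - 10*c - 6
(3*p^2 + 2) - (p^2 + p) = 2*p^2 - p + 2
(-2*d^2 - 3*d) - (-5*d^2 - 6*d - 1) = 3*d^2 + 3*d + 1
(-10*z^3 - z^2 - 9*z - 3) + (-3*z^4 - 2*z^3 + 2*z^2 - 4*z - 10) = -3*z^4 - 12*z^3 + z^2 - 13*z - 13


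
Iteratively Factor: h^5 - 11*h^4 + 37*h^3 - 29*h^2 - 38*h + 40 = (h - 1)*(h^4 - 10*h^3 + 27*h^2 - 2*h - 40) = (h - 5)*(h - 1)*(h^3 - 5*h^2 + 2*h + 8) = (h - 5)*(h - 2)*(h - 1)*(h^2 - 3*h - 4) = (h - 5)*(h - 4)*(h - 2)*(h - 1)*(h + 1)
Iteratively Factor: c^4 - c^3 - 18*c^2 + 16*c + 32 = (c - 2)*(c^3 + c^2 - 16*c - 16) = (c - 4)*(c - 2)*(c^2 + 5*c + 4) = (c - 4)*(c - 2)*(c + 4)*(c + 1)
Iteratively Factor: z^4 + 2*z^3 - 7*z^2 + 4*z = (z + 4)*(z^3 - 2*z^2 + z) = z*(z + 4)*(z^2 - 2*z + 1) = z*(z - 1)*(z + 4)*(z - 1)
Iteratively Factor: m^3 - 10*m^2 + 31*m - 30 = (m - 5)*(m^2 - 5*m + 6) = (m - 5)*(m - 3)*(m - 2)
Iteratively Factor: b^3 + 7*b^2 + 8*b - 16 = (b + 4)*(b^2 + 3*b - 4) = (b + 4)^2*(b - 1)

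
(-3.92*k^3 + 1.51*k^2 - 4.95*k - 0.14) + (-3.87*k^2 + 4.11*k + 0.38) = -3.92*k^3 - 2.36*k^2 - 0.84*k + 0.24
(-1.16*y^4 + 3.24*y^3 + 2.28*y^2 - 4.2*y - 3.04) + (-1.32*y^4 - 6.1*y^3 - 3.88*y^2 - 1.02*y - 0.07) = -2.48*y^4 - 2.86*y^3 - 1.6*y^2 - 5.22*y - 3.11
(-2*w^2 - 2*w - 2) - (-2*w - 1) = -2*w^2 - 1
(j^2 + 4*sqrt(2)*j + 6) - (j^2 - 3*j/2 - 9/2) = 3*j/2 + 4*sqrt(2)*j + 21/2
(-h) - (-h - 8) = 8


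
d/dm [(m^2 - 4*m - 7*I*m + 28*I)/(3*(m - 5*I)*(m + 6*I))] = (m^2*(4 + 8*I) + m*(60 - 56*I) - 92 - 210*I)/(3*m^4 + 6*I*m^3 + 177*m^2 + 180*I*m + 2700)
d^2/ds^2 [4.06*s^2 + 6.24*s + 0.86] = 8.12000000000000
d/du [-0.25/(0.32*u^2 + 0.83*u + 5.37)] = (0.16*u + 0.2075)/(0.32*u^2 + 0.83*u + 5.37)^2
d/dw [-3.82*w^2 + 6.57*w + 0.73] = 6.57 - 7.64*w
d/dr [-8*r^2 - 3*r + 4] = -16*r - 3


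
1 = 1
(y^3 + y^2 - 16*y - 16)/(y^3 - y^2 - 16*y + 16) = (y + 1)/(y - 1)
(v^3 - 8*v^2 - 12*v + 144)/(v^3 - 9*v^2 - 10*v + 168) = (v - 6)/(v - 7)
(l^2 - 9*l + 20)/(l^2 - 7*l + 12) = (l - 5)/(l - 3)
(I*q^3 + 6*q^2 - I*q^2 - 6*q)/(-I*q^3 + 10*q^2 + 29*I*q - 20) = q*(-I*q^2 - 6*q + I*q + 6)/(I*q^3 - 10*q^2 - 29*I*q + 20)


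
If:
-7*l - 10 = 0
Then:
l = -10/7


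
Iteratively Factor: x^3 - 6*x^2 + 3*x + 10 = (x + 1)*(x^2 - 7*x + 10) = (x - 2)*(x + 1)*(x - 5)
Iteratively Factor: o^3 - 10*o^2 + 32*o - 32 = (o - 4)*(o^2 - 6*o + 8) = (o - 4)^2*(o - 2)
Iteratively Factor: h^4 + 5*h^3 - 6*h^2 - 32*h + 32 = (h + 4)*(h^3 + h^2 - 10*h + 8) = (h - 2)*(h + 4)*(h^2 + 3*h - 4) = (h - 2)*(h + 4)^2*(h - 1)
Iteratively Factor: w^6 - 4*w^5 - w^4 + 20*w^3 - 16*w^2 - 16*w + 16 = (w - 1)*(w^5 - 3*w^4 - 4*w^3 + 16*w^2 - 16) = (w - 1)*(w + 1)*(w^4 - 4*w^3 + 16*w - 16) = (w - 2)*(w - 1)*(w + 1)*(w^3 - 2*w^2 - 4*w + 8) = (w - 2)^2*(w - 1)*(w + 1)*(w^2 - 4) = (w - 2)^3*(w - 1)*(w + 1)*(w + 2)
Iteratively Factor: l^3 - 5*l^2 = (l)*(l^2 - 5*l) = l*(l - 5)*(l)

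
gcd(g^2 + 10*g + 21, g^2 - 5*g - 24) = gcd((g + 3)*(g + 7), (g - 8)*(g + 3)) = g + 3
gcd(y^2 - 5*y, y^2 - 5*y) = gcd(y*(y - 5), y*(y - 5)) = y^2 - 5*y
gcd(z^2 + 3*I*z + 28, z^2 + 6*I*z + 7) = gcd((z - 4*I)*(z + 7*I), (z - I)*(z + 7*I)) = z + 7*I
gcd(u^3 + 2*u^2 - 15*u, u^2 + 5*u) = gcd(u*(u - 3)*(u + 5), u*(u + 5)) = u^2 + 5*u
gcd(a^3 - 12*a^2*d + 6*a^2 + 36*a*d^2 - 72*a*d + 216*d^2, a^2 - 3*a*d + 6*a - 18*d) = a + 6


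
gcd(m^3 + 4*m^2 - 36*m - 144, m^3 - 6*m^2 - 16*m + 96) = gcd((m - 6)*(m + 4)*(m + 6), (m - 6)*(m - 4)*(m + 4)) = m^2 - 2*m - 24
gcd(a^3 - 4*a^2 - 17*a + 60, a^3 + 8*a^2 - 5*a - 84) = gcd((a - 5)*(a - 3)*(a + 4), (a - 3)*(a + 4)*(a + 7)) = a^2 + a - 12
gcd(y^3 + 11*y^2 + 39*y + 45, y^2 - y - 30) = y + 5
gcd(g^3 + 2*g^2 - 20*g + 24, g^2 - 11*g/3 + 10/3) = g - 2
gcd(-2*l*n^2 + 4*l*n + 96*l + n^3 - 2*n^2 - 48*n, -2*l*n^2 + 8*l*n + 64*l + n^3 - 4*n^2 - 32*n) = 2*l*n - 16*l - n^2 + 8*n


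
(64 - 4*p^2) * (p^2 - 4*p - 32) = -4*p^4 + 16*p^3 + 192*p^2 - 256*p - 2048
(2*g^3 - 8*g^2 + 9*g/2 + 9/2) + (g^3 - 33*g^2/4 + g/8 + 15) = 3*g^3 - 65*g^2/4 + 37*g/8 + 39/2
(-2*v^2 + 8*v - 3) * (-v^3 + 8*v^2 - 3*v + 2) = 2*v^5 - 24*v^4 + 73*v^3 - 52*v^2 + 25*v - 6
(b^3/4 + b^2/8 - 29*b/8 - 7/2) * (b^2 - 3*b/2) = b^5/4 - b^4/4 - 61*b^3/16 + 31*b^2/16 + 21*b/4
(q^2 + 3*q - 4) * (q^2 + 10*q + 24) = q^4 + 13*q^3 + 50*q^2 + 32*q - 96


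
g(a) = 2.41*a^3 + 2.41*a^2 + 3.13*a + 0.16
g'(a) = 7.23*a^2 + 4.82*a + 3.13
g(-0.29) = -0.60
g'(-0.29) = 2.34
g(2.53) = 62.53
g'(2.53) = 61.60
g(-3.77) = -106.52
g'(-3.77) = 87.72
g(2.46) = 58.32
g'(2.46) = 58.74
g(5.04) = 385.69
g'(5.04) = 211.08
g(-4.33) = -163.86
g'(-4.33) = 117.81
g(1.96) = 33.70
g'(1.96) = 40.35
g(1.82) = 28.37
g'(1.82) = 35.85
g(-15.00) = -7638.29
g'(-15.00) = 1557.58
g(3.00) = 96.31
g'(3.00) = 82.66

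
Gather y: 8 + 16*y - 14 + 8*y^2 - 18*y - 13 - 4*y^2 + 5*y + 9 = 4*y^2 + 3*y - 10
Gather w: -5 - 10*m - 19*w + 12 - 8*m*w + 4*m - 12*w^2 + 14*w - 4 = -6*m - 12*w^2 + w*(-8*m - 5) + 3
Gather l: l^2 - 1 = l^2 - 1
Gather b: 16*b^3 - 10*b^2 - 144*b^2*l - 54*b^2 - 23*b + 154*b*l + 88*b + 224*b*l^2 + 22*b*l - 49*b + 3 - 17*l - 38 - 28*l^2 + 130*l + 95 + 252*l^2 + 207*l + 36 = 16*b^3 + b^2*(-144*l - 64) + b*(224*l^2 + 176*l + 16) + 224*l^2 + 320*l + 96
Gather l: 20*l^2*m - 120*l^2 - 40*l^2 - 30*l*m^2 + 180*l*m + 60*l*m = l^2*(20*m - 160) + l*(-30*m^2 + 240*m)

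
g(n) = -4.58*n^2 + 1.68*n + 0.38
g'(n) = 1.68 - 9.16*n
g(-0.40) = -1.02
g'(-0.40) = 5.34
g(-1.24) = -8.75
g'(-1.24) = 13.04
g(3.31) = -44.24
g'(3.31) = -28.64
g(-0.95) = -5.35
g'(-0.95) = 10.38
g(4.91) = -101.79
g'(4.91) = -43.30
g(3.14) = -39.50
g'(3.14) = -27.08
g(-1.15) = -7.61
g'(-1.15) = 12.21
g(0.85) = -1.50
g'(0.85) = -6.11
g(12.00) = -638.98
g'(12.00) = -108.24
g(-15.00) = -1055.32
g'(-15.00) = 139.08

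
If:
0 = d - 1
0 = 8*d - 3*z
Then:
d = 1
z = 8/3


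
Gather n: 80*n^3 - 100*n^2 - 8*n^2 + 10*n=80*n^3 - 108*n^2 + 10*n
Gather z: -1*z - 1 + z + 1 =0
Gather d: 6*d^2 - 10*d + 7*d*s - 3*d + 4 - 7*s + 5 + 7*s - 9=6*d^2 + d*(7*s - 13)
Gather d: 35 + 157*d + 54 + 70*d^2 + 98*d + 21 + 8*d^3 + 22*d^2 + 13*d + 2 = 8*d^3 + 92*d^2 + 268*d + 112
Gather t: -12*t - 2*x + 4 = -12*t - 2*x + 4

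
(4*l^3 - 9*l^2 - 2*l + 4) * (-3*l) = -12*l^4 + 27*l^3 + 6*l^2 - 12*l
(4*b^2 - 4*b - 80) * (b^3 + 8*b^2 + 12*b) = 4*b^5 + 28*b^4 - 64*b^3 - 688*b^2 - 960*b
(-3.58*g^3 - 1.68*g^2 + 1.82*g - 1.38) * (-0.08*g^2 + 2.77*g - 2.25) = 0.2864*g^5 - 9.7822*g^4 + 3.2558*g^3 + 8.9318*g^2 - 7.9176*g + 3.105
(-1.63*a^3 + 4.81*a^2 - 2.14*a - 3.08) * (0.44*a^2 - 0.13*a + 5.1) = -0.7172*a^5 + 2.3283*a^4 - 9.8799*a^3 + 23.454*a^2 - 10.5136*a - 15.708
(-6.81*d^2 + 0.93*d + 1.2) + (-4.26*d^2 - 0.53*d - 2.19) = -11.07*d^2 + 0.4*d - 0.99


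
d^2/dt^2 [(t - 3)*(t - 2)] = 2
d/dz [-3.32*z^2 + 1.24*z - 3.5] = 1.24 - 6.64*z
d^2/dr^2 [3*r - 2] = 0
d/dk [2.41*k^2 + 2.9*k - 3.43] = 4.82*k + 2.9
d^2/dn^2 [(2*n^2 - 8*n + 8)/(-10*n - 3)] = -2116/(1000*n^3 + 900*n^2 + 270*n + 27)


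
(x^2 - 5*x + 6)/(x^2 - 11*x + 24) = (x - 2)/(x - 8)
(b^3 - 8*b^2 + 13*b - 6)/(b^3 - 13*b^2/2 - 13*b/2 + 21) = 2*(b^3 - 8*b^2 + 13*b - 6)/(2*b^3 - 13*b^2 - 13*b + 42)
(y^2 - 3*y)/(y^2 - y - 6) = y/(y + 2)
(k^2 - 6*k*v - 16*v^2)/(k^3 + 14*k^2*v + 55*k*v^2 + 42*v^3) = (k^2 - 6*k*v - 16*v^2)/(k^3 + 14*k^2*v + 55*k*v^2 + 42*v^3)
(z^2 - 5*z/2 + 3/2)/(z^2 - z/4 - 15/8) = 4*(z - 1)/(4*z + 5)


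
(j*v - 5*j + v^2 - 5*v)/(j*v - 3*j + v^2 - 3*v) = (v - 5)/(v - 3)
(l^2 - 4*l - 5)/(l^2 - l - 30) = (-l^2 + 4*l + 5)/(-l^2 + l + 30)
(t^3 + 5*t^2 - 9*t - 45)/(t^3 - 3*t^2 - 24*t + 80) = (t^2 - 9)/(t^2 - 8*t + 16)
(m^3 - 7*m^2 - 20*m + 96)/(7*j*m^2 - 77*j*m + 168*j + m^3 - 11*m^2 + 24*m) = (m + 4)/(7*j + m)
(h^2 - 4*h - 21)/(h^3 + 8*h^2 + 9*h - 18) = (h - 7)/(h^2 + 5*h - 6)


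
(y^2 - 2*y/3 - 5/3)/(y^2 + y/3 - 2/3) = (3*y - 5)/(3*y - 2)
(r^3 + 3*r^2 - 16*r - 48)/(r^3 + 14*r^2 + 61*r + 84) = (r - 4)/(r + 7)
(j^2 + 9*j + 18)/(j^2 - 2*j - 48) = (j + 3)/(j - 8)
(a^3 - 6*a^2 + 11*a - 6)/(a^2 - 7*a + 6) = (a^2 - 5*a + 6)/(a - 6)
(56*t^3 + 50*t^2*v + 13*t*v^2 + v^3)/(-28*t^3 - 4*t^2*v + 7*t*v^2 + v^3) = (-4*t - v)/(2*t - v)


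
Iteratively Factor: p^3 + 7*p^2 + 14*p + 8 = (p + 4)*(p^2 + 3*p + 2) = (p + 1)*(p + 4)*(p + 2)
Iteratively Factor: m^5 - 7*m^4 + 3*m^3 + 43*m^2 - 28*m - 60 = (m + 2)*(m^4 - 9*m^3 + 21*m^2 + m - 30) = (m - 3)*(m + 2)*(m^3 - 6*m^2 + 3*m + 10) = (m - 3)*(m - 2)*(m + 2)*(m^2 - 4*m - 5) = (m - 3)*(m - 2)*(m + 1)*(m + 2)*(m - 5)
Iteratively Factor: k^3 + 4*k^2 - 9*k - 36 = (k - 3)*(k^2 + 7*k + 12) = (k - 3)*(k + 4)*(k + 3)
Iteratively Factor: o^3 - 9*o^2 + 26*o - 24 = (o - 4)*(o^2 - 5*o + 6) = (o - 4)*(o - 2)*(o - 3)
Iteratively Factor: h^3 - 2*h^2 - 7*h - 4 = (h + 1)*(h^2 - 3*h - 4) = (h - 4)*(h + 1)*(h + 1)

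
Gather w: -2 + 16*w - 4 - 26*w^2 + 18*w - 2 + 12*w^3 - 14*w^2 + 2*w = 12*w^3 - 40*w^2 + 36*w - 8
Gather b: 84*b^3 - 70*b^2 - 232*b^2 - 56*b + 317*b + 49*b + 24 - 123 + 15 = 84*b^3 - 302*b^2 + 310*b - 84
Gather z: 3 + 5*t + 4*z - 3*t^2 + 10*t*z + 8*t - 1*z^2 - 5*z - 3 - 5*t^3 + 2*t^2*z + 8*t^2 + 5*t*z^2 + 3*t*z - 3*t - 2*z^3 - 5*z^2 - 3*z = -5*t^3 + 5*t^2 + 10*t - 2*z^3 + z^2*(5*t - 6) + z*(2*t^2 + 13*t - 4)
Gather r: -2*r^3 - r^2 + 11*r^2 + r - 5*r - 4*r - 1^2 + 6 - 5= -2*r^3 + 10*r^2 - 8*r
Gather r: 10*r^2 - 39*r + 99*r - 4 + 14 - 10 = 10*r^2 + 60*r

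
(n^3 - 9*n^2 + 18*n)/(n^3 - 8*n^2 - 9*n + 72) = n*(n - 6)/(n^2 - 5*n - 24)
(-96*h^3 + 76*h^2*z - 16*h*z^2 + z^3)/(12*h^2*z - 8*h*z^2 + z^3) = (-8*h + z)/z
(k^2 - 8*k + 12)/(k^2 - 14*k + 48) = (k - 2)/(k - 8)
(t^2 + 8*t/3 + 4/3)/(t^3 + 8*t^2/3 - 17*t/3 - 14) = (3*t + 2)/(3*t^2 + 2*t - 21)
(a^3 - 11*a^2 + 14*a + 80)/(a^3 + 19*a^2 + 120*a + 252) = (a^3 - 11*a^2 + 14*a + 80)/(a^3 + 19*a^2 + 120*a + 252)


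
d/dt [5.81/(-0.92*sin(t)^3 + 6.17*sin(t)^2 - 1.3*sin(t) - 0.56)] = (16.0356*sin(t)^2 - 71.6954*sin(t) + 7.553)*cos(t)/(0.92*sin(t)^3 - 6.17*sin(t)^2 + 1.3*sin(t) + 0.56)^2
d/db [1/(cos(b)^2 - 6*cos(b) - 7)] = 2*(cos(b) - 3)*sin(b)/(sin(b)^2 + 6*cos(b) + 6)^2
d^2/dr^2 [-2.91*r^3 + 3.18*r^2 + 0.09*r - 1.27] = 6.36 - 17.46*r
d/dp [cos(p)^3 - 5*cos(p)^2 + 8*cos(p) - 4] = (-3*cos(p)^2 + 10*cos(p) - 8)*sin(p)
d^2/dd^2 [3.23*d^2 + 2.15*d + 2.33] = 6.46000000000000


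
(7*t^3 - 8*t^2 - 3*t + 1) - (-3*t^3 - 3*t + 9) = 10*t^3 - 8*t^2 - 8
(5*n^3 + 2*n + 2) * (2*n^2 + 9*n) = 10*n^5 + 45*n^4 + 4*n^3 + 22*n^2 + 18*n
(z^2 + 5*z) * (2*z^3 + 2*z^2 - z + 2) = 2*z^5 + 12*z^4 + 9*z^3 - 3*z^2 + 10*z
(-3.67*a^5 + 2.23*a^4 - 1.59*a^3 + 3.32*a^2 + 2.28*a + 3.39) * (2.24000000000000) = -8.2208*a^5 + 4.9952*a^4 - 3.5616*a^3 + 7.4368*a^2 + 5.1072*a + 7.5936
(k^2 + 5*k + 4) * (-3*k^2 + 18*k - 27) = -3*k^4 + 3*k^3 + 51*k^2 - 63*k - 108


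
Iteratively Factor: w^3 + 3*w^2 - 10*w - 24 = (w + 4)*(w^2 - w - 6) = (w - 3)*(w + 4)*(w + 2)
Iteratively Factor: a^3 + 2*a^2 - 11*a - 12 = (a + 4)*(a^2 - 2*a - 3) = (a + 1)*(a + 4)*(a - 3)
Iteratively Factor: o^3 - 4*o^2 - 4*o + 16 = (o - 4)*(o^2 - 4) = (o - 4)*(o + 2)*(o - 2)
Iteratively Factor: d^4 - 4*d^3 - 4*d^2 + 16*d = (d + 2)*(d^3 - 6*d^2 + 8*d) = (d - 2)*(d + 2)*(d^2 - 4*d) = d*(d - 2)*(d + 2)*(d - 4)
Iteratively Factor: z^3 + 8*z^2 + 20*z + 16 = (z + 4)*(z^2 + 4*z + 4) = (z + 2)*(z + 4)*(z + 2)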